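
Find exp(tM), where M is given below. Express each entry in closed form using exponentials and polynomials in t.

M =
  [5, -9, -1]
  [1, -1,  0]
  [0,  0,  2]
e^{tM} =
  [3*t*exp(2*t) + exp(2*t), -9*t*exp(2*t), -3*t^2*exp(2*t)/2 - t*exp(2*t)]
  [t*exp(2*t), -3*t*exp(2*t) + exp(2*t), -t^2*exp(2*t)/2]
  [0, 0, exp(2*t)]

Strategy: write M = P · J · P⁻¹ where J is a Jordan canonical form, so e^{tM} = P · e^{tJ} · P⁻¹, and e^{tJ} can be computed block-by-block.

M has Jordan form
J =
  [2, 1, 0]
  [0, 2, 1]
  [0, 0, 2]
(up to reordering of blocks).

Per-block formulas:
  For a 3×3 Jordan block J_3(2): exp(t · J_3(2)) = e^(2t)·(I + t·N + (t^2/2)·N^2), where N is the 3×3 nilpotent shift.

After assembling e^{tJ} and conjugating by P, we get:

e^{tM} =
  [3*t*exp(2*t) + exp(2*t), -9*t*exp(2*t), -3*t^2*exp(2*t)/2 - t*exp(2*t)]
  [t*exp(2*t), -3*t*exp(2*t) + exp(2*t), -t^2*exp(2*t)/2]
  [0, 0, exp(2*t)]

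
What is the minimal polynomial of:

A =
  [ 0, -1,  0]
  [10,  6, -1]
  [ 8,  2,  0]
x^3 - 6*x^2 + 12*x - 8

The characteristic polynomial is χ_A(x) = (x - 2)^3, so the eigenvalues are known. The minimal polynomial is
  m_A(x) = Π_λ (x − λ)^{k_λ}
where k_λ is the size of the *largest* Jordan block for λ (equivalently, the smallest k with (A − λI)^k v = 0 for every generalised eigenvector v of λ).

  λ = 2: largest Jordan block has size 3, contributing (x − 2)^3

So m_A(x) = (x - 2)^3 = x^3 - 6*x^2 + 12*x - 8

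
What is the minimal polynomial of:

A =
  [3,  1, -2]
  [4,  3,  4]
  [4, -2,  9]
x^2 - 10*x + 25

The characteristic polynomial is χ_A(x) = (x - 5)^3, so the eigenvalues are known. The minimal polynomial is
  m_A(x) = Π_λ (x − λ)^{k_λ}
where k_λ is the size of the *largest* Jordan block for λ (equivalently, the smallest k with (A − λI)^k v = 0 for every generalised eigenvector v of λ).

  λ = 5: largest Jordan block has size 2, contributing (x − 5)^2

So m_A(x) = (x - 5)^2 = x^2 - 10*x + 25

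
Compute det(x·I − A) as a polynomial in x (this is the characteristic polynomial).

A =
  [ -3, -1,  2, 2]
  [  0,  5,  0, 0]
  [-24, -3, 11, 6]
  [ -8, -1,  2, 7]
x^4 - 20*x^3 + 150*x^2 - 500*x + 625

Expanding det(x·I − A) (e.g. by cofactor expansion or by noting that A is similar to its Jordan form J, which has the same characteristic polynomial as A) gives
  χ_A(x) = x^4 - 20*x^3 + 150*x^2 - 500*x + 625
which factors as (x - 5)^4. The eigenvalues (with algebraic multiplicities) are λ = 5 with multiplicity 4.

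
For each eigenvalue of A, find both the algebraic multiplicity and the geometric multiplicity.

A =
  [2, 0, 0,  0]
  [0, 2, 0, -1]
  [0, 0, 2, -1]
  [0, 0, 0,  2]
λ = 2: alg = 4, geom = 3

Step 1 — factor the characteristic polynomial to read off the algebraic multiplicities:
  χ_A(x) = (x - 2)^4

Step 2 — compute geometric multiplicities via the rank-nullity identity g(λ) = n − rank(A − λI):
  rank(A − (2)·I) = 1, so dim ker(A − (2)·I) = n − 1 = 3

Summary:
  λ = 2: algebraic multiplicity = 4, geometric multiplicity = 3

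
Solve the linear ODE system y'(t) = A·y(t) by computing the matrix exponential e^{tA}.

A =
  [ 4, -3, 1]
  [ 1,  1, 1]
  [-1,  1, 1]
e^{tA} =
  [2*t*exp(2*t) + exp(2*t), -t^2*exp(2*t) - 3*t*exp(2*t), -t^2*exp(2*t) + t*exp(2*t)]
  [t*exp(2*t), -t^2*exp(2*t)/2 - t*exp(2*t) + exp(2*t), -t^2*exp(2*t)/2 + t*exp(2*t)]
  [-t*exp(2*t), t^2*exp(2*t)/2 + t*exp(2*t), t^2*exp(2*t)/2 - t*exp(2*t) + exp(2*t)]

Strategy: write A = P · J · P⁻¹ where J is a Jordan canonical form, so e^{tA} = P · e^{tJ} · P⁻¹, and e^{tJ} can be computed block-by-block.

A has Jordan form
J =
  [2, 1, 0]
  [0, 2, 1]
  [0, 0, 2]
(up to reordering of blocks).

Per-block formulas:
  For a 3×3 Jordan block J_3(2): exp(t · J_3(2)) = e^(2t)·(I + t·N + (t^2/2)·N^2), where N is the 3×3 nilpotent shift.

After assembling e^{tJ} and conjugating by P, we get:

e^{tA} =
  [2*t*exp(2*t) + exp(2*t), -t^2*exp(2*t) - 3*t*exp(2*t), -t^2*exp(2*t) + t*exp(2*t)]
  [t*exp(2*t), -t^2*exp(2*t)/2 - t*exp(2*t) + exp(2*t), -t^2*exp(2*t)/2 + t*exp(2*t)]
  [-t*exp(2*t), t^2*exp(2*t)/2 + t*exp(2*t), t^2*exp(2*t)/2 - t*exp(2*t) + exp(2*t)]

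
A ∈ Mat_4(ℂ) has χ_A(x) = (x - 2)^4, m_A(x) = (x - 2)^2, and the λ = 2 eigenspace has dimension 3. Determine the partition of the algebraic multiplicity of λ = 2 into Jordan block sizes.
Block sizes for λ = 2: [2, 1, 1]

Step 1 — from the characteristic polynomial, algebraic multiplicity of λ = 2 is 4. From dim ker(A − (2)·I) = 3, there are exactly 3 Jordan blocks for λ = 2.
Step 2 — from the minimal polynomial, the factor (x − 2)^2 tells us the largest block for λ = 2 has size 2.
Step 3 — with total size 4, 3 blocks, and largest block 2, the block sizes (in nonincreasing order) are [2, 1, 1].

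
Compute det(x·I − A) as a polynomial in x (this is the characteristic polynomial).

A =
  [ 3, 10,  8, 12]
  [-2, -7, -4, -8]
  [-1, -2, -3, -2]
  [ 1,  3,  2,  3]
x^4 + 4*x^3 + 6*x^2 + 4*x + 1

Expanding det(x·I − A) (e.g. by cofactor expansion or by noting that A is similar to its Jordan form J, which has the same characteristic polynomial as A) gives
  χ_A(x) = x^4 + 4*x^3 + 6*x^2 + 4*x + 1
which factors as (x + 1)^4. The eigenvalues (with algebraic multiplicities) are λ = -1 with multiplicity 4.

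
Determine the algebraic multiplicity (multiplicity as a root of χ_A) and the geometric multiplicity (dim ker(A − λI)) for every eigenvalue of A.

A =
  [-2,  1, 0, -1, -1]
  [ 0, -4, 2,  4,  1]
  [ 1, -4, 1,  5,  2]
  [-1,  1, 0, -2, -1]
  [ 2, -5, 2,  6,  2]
λ = -1: alg = 5, geom = 3

Step 1 — factor the characteristic polynomial to read off the algebraic multiplicities:
  χ_A(x) = (x + 1)^5

Step 2 — compute geometric multiplicities via the rank-nullity identity g(λ) = n − rank(A − λI):
  rank(A − (-1)·I) = 2, so dim ker(A − (-1)·I) = n − 2 = 3

Summary:
  λ = -1: algebraic multiplicity = 5, geometric multiplicity = 3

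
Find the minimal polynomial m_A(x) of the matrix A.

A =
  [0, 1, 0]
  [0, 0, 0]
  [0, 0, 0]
x^2

The characteristic polynomial is χ_A(x) = x^3, so the eigenvalues are known. The minimal polynomial is
  m_A(x) = Π_λ (x − λ)^{k_λ}
where k_λ is the size of the *largest* Jordan block for λ (equivalently, the smallest k with (A − λI)^k v = 0 for every generalised eigenvector v of λ).

  λ = 0: largest Jordan block has size 2, contributing (x − 0)^2

So m_A(x) = x^2 = x^2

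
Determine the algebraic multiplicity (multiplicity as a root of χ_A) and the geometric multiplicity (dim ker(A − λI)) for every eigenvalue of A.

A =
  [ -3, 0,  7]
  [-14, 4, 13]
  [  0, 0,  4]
λ = -3: alg = 1, geom = 1; λ = 4: alg = 2, geom = 1

Step 1 — factor the characteristic polynomial to read off the algebraic multiplicities:
  χ_A(x) = (x - 4)^2*(x + 3)

Step 2 — compute geometric multiplicities via the rank-nullity identity g(λ) = n − rank(A − λI):
  rank(A − (-3)·I) = 2, so dim ker(A − (-3)·I) = n − 2 = 1
  rank(A − (4)·I) = 2, so dim ker(A − (4)·I) = n − 2 = 1

Summary:
  λ = -3: algebraic multiplicity = 1, geometric multiplicity = 1
  λ = 4: algebraic multiplicity = 2, geometric multiplicity = 1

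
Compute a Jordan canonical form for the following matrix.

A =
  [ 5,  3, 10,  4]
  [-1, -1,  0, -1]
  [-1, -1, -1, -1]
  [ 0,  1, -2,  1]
J_3(1) ⊕ J_1(1)

The characteristic polynomial is
  det(x·I − A) = x^4 - 4*x^3 + 6*x^2 - 4*x + 1 = (x - 1)^4

Eigenvalues and multiplicities (the geometric multiplicity of λ is n − rank(A − λI), which equals the number of Jordan blocks for λ):
  λ = 1: algebraic multiplicity = 4, geometric multiplicity = 2

Determining the block sizes for each eigenvalue:
  λ = 1: with am = 4 and gm = 2, the partition is not yet determined (e.g. several partitions of 4 into 2 parts exist). Let N = A − (1)·I. Computing rank(N^1) = 2, rank(N^2) = 1, rank(N^3) = 0; the number of blocks of size ≥ j is rank(N^{j−1}) − rank(N^j), giving [2, 1, 1]. So we have 1 block(s) of size 3, 1 block(s) of size 1 → block sizes [3, 1]

Assembling the blocks gives a Jordan form
J =
  [1, 1, 0, 0]
  [0, 1, 1, 0]
  [0, 0, 1, 0]
  [0, 0, 0, 1]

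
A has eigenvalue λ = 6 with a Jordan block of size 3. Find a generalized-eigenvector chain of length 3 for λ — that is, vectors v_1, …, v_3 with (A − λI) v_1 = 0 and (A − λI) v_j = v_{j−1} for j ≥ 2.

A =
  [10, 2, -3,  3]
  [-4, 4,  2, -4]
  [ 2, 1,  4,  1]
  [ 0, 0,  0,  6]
A Jordan chain for λ = 6 of length 3:
v_1 = (2, -4, 0, 0)ᵀ
v_2 = (4, -4, 2, 0)ᵀ
v_3 = (1, 0, 0, 0)ᵀ

Let N = A − (6)·I. We want v_3 with N^3 v_3 = 0 but N^2 v_3 ≠ 0; then v_{j-1} := N · v_j for j = 3, …, 2.

Pick v_3 = (1, 0, 0, 0)ᵀ.
Then v_2 = N · v_3 = (4, -4, 2, 0)ᵀ.
Then v_1 = N · v_2 = (2, -4, 0, 0)ᵀ.

Sanity check: (A − (6)·I) v_1 = (0, 0, 0, 0)ᵀ = 0. ✓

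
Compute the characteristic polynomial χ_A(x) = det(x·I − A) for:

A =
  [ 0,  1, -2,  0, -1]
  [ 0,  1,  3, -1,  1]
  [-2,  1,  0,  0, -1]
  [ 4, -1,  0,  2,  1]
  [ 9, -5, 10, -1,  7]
x^5 - 10*x^4 + 40*x^3 - 80*x^2 + 80*x - 32

Expanding det(x·I − A) (e.g. by cofactor expansion or by noting that A is similar to its Jordan form J, which has the same characteristic polynomial as A) gives
  χ_A(x) = x^5 - 10*x^4 + 40*x^3 - 80*x^2 + 80*x - 32
which factors as (x - 2)^5. The eigenvalues (with algebraic multiplicities) are λ = 2 with multiplicity 5.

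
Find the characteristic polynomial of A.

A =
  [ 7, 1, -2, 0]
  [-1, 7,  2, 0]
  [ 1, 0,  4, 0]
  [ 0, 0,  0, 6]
x^4 - 24*x^3 + 216*x^2 - 864*x + 1296

Expanding det(x·I − A) (e.g. by cofactor expansion or by noting that A is similar to its Jordan form J, which has the same characteristic polynomial as A) gives
  χ_A(x) = x^4 - 24*x^3 + 216*x^2 - 864*x + 1296
which factors as (x - 6)^4. The eigenvalues (with algebraic multiplicities) are λ = 6 with multiplicity 4.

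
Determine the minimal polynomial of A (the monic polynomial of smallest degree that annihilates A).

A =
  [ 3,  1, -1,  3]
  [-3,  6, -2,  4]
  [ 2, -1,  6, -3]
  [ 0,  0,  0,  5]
x^3 - 15*x^2 + 75*x - 125

The characteristic polynomial is χ_A(x) = (x - 5)^4, so the eigenvalues are known. The minimal polynomial is
  m_A(x) = Π_λ (x − λ)^{k_λ}
where k_λ is the size of the *largest* Jordan block for λ (equivalently, the smallest k with (A − λI)^k v = 0 for every generalised eigenvector v of λ).

  λ = 5: largest Jordan block has size 3, contributing (x − 5)^3

So m_A(x) = (x - 5)^3 = x^3 - 15*x^2 + 75*x - 125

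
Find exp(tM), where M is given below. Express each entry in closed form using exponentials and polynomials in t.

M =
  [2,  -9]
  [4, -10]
e^{tM} =
  [6*t*exp(-4*t) + exp(-4*t), -9*t*exp(-4*t)]
  [4*t*exp(-4*t), -6*t*exp(-4*t) + exp(-4*t)]

Strategy: write M = P · J · P⁻¹ where J is a Jordan canonical form, so e^{tM} = P · e^{tJ} · P⁻¹, and e^{tJ} can be computed block-by-block.

M has Jordan form
J =
  [-4,  1]
  [ 0, -4]
(up to reordering of blocks).

Per-block formulas:
  For a 2×2 Jordan block J_2(-4): exp(t · J_2(-4)) = e^(-4t)·(I + t·N), where N is the 2×2 nilpotent shift.

After assembling e^{tJ} and conjugating by P, we get:

e^{tM} =
  [6*t*exp(-4*t) + exp(-4*t), -9*t*exp(-4*t)]
  [4*t*exp(-4*t), -6*t*exp(-4*t) + exp(-4*t)]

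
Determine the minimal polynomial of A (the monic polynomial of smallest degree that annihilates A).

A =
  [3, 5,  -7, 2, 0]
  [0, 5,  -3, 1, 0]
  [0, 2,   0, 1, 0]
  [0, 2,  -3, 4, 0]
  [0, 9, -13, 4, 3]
x^2 - 6*x + 9

The characteristic polynomial is χ_A(x) = (x - 3)^5, so the eigenvalues are known. The minimal polynomial is
  m_A(x) = Π_λ (x − λ)^{k_λ}
where k_λ is the size of the *largest* Jordan block for λ (equivalently, the smallest k with (A − λI)^k v = 0 for every generalised eigenvector v of λ).

  λ = 3: largest Jordan block has size 2, contributing (x − 3)^2

So m_A(x) = (x - 3)^2 = x^2 - 6*x + 9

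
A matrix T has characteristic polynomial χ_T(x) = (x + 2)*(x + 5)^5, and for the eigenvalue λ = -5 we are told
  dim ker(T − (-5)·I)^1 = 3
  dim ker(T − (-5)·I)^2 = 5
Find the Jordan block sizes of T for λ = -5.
Block sizes for λ = -5: [2, 2, 1]

From the dimensions of kernels of powers, the number of Jordan blocks of size at least j is d_j − d_{j−1} where d_j = dim ker(N^j) (with d_0 = 0). Computing the differences gives [3, 2].
The number of blocks of size exactly k is (#blocks of size ≥ k) − (#blocks of size ≥ k + 1), so the partition is: 1 block(s) of size 1, 2 block(s) of size 2.
In nonincreasing order the block sizes are [2, 2, 1].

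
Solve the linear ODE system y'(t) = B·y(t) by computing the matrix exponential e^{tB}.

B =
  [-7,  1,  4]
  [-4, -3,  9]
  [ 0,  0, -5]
e^{tB} =
  [-2*t*exp(-5*t) + exp(-5*t), t*exp(-5*t), t^2*exp(-5*t)/2 + 4*t*exp(-5*t)]
  [-4*t*exp(-5*t), 2*t*exp(-5*t) + exp(-5*t), t^2*exp(-5*t) + 9*t*exp(-5*t)]
  [0, 0, exp(-5*t)]

Strategy: write B = P · J · P⁻¹ where J is a Jordan canonical form, so e^{tB} = P · e^{tJ} · P⁻¹, and e^{tJ} can be computed block-by-block.

B has Jordan form
J =
  [-5,  1,  0]
  [ 0, -5,  1]
  [ 0,  0, -5]
(up to reordering of blocks).

Per-block formulas:
  For a 3×3 Jordan block J_3(-5): exp(t · J_3(-5)) = e^(-5t)·(I + t·N + (t^2/2)·N^2), where N is the 3×3 nilpotent shift.

After assembling e^{tJ} and conjugating by P, we get:

e^{tB} =
  [-2*t*exp(-5*t) + exp(-5*t), t*exp(-5*t), t^2*exp(-5*t)/2 + 4*t*exp(-5*t)]
  [-4*t*exp(-5*t), 2*t*exp(-5*t) + exp(-5*t), t^2*exp(-5*t) + 9*t*exp(-5*t)]
  [0, 0, exp(-5*t)]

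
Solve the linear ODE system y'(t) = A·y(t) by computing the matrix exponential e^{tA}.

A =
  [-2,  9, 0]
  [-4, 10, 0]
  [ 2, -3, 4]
e^{tA} =
  [-6*t*exp(4*t) + exp(4*t), 9*t*exp(4*t), 0]
  [-4*t*exp(4*t), 6*t*exp(4*t) + exp(4*t), 0]
  [2*t*exp(4*t), -3*t*exp(4*t), exp(4*t)]

Strategy: write A = P · J · P⁻¹ where J is a Jordan canonical form, so e^{tA} = P · e^{tJ} · P⁻¹, and e^{tJ} can be computed block-by-block.

A has Jordan form
J =
  [4, 1, 0]
  [0, 4, 0]
  [0, 0, 4]
(up to reordering of blocks).

Per-block formulas:
  For a 1×1 block at λ = 4: exp(t · [4]) = [e^(4t)].
  For a 2×2 Jordan block J_2(4): exp(t · J_2(4)) = e^(4t)·(I + t·N), where N is the 2×2 nilpotent shift.

After assembling e^{tJ} and conjugating by P, we get:

e^{tA} =
  [-6*t*exp(4*t) + exp(4*t), 9*t*exp(4*t), 0]
  [-4*t*exp(4*t), 6*t*exp(4*t) + exp(4*t), 0]
  [2*t*exp(4*t), -3*t*exp(4*t), exp(4*t)]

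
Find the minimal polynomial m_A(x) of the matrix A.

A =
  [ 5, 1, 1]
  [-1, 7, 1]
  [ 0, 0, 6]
x^2 - 12*x + 36

The characteristic polynomial is χ_A(x) = (x - 6)^3, so the eigenvalues are known. The minimal polynomial is
  m_A(x) = Π_λ (x − λ)^{k_λ}
where k_λ is the size of the *largest* Jordan block for λ (equivalently, the smallest k with (A − λI)^k v = 0 for every generalised eigenvector v of λ).

  λ = 6: largest Jordan block has size 2, contributing (x − 6)^2

So m_A(x) = (x - 6)^2 = x^2 - 12*x + 36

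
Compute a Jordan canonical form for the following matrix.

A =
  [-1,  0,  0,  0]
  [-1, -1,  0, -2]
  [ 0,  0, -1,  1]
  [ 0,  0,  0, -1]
J_2(-1) ⊕ J_2(-1)

The characteristic polynomial is
  det(x·I − A) = x^4 + 4*x^3 + 6*x^2 + 4*x + 1 = (x + 1)^4

Eigenvalues and multiplicities (the geometric multiplicity of λ is n − rank(A − λI), which equals the number of Jordan blocks for λ):
  λ = -1: algebraic multiplicity = 4, geometric multiplicity = 2

Determining the block sizes for each eigenvalue:
  λ = -1: with am = 4 and gm = 2, the partition is not yet determined (e.g. several partitions of 4 into 2 parts exist). Let N = A − (-1)·I. Computing rank(N^1) = 2, rank(N^2) = 0; the number of blocks of size ≥ j is rank(N^{j−1}) − rank(N^j), giving [2, 2]. So we have 2 block(s) of size 2 → block sizes [2, 2]

Assembling the blocks gives a Jordan form
J =
  [-1,  1,  0,  0]
  [ 0, -1,  0,  0]
  [ 0,  0, -1,  1]
  [ 0,  0,  0, -1]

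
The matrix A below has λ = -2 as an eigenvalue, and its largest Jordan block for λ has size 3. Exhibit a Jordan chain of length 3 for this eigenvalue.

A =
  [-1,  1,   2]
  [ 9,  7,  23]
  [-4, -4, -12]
A Jordan chain for λ = -2 of length 3:
v_1 = (2, -2, 0)ᵀ
v_2 = (1, 9, -4)ᵀ
v_3 = (1, 0, 0)ᵀ

Let N = A − (-2)·I. We want v_3 with N^3 v_3 = 0 but N^2 v_3 ≠ 0; then v_{j-1} := N · v_j for j = 3, …, 2.

Pick v_3 = (1, 0, 0)ᵀ.
Then v_2 = N · v_3 = (1, 9, -4)ᵀ.
Then v_1 = N · v_2 = (2, -2, 0)ᵀ.

Sanity check: (A − (-2)·I) v_1 = (0, 0, 0)ᵀ = 0. ✓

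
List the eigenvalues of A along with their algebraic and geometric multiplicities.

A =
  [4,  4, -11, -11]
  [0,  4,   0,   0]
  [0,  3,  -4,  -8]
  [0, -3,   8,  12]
λ = 4: alg = 4, geom = 2

Step 1 — factor the characteristic polynomial to read off the algebraic multiplicities:
  χ_A(x) = (x - 4)^4

Step 2 — compute geometric multiplicities via the rank-nullity identity g(λ) = n − rank(A − λI):
  rank(A − (4)·I) = 2, so dim ker(A − (4)·I) = n − 2 = 2

Summary:
  λ = 4: algebraic multiplicity = 4, geometric multiplicity = 2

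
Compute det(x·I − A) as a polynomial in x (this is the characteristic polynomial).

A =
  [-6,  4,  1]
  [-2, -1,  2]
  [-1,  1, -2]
x^3 + 9*x^2 + 27*x + 27

Expanding det(x·I − A) (e.g. by cofactor expansion or by noting that A is similar to its Jordan form J, which has the same characteristic polynomial as A) gives
  χ_A(x) = x^3 + 9*x^2 + 27*x + 27
which factors as (x + 3)^3. The eigenvalues (with algebraic multiplicities) are λ = -3 with multiplicity 3.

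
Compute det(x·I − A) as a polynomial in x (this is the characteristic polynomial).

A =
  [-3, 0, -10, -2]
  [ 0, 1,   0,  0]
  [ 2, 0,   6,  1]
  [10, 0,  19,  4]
x^4 - 8*x^3 + 22*x^2 - 24*x + 9

Expanding det(x·I − A) (e.g. by cofactor expansion or by noting that A is similar to its Jordan form J, which has the same characteristic polynomial as A) gives
  χ_A(x) = x^4 - 8*x^3 + 22*x^2 - 24*x + 9
which factors as (x - 3)^2*(x - 1)^2. The eigenvalues (with algebraic multiplicities) are λ = 1 with multiplicity 2, λ = 3 with multiplicity 2.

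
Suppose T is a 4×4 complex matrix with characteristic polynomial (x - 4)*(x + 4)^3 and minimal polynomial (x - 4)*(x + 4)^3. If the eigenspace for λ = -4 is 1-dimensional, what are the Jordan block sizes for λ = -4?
Block sizes for λ = -4: [3]

Step 1 — from the characteristic polynomial, algebraic multiplicity of λ = -4 is 3. From dim ker(T − (-4)·I) = 1, there are exactly 1 Jordan blocks for λ = -4.
Step 2 — from the minimal polynomial, the factor (x + 4)^3 tells us the largest block for λ = -4 has size 3.
Step 3 — with total size 3, 1 blocks, and largest block 3, the block sizes (in nonincreasing order) are [3].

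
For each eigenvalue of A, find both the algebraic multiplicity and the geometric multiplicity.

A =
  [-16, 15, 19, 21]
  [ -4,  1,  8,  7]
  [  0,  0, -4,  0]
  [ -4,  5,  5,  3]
λ = -4: alg = 4, geom = 2

Step 1 — factor the characteristic polynomial to read off the algebraic multiplicities:
  χ_A(x) = (x + 4)^4

Step 2 — compute geometric multiplicities via the rank-nullity identity g(λ) = n − rank(A − λI):
  rank(A − (-4)·I) = 2, so dim ker(A − (-4)·I) = n − 2 = 2

Summary:
  λ = -4: algebraic multiplicity = 4, geometric multiplicity = 2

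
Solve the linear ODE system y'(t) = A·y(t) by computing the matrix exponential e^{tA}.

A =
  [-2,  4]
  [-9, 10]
e^{tA} =
  [-6*t*exp(4*t) + exp(4*t), 4*t*exp(4*t)]
  [-9*t*exp(4*t), 6*t*exp(4*t) + exp(4*t)]

Strategy: write A = P · J · P⁻¹ where J is a Jordan canonical form, so e^{tA} = P · e^{tJ} · P⁻¹, and e^{tJ} can be computed block-by-block.

A has Jordan form
J =
  [4, 1]
  [0, 4]
(up to reordering of blocks).

Per-block formulas:
  For a 2×2 Jordan block J_2(4): exp(t · J_2(4)) = e^(4t)·(I + t·N), where N is the 2×2 nilpotent shift.

After assembling e^{tJ} and conjugating by P, we get:

e^{tA} =
  [-6*t*exp(4*t) + exp(4*t), 4*t*exp(4*t)]
  [-9*t*exp(4*t), 6*t*exp(4*t) + exp(4*t)]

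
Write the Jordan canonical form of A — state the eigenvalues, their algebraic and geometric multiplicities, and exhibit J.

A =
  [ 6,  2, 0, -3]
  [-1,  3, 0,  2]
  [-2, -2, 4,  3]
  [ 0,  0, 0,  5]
J_1(4) ⊕ J_1(4) ⊕ J_2(5)

The characteristic polynomial is
  det(x·I − A) = x^4 - 18*x^3 + 121*x^2 - 360*x + 400 = (x - 5)^2*(x - 4)^2

Eigenvalues and multiplicities (the geometric multiplicity of λ is n − rank(A − λI), which equals the number of Jordan blocks for λ):
  λ = 4: algebraic multiplicity = 2, geometric multiplicity = 2
  λ = 5: algebraic multiplicity = 2, geometric multiplicity = 1

Determining the block sizes for each eigenvalue:
  λ = 4: gm = am = 2, so every block has size 1 → block sizes [1, 1]
  λ = 5: one block (gm = 1), so the single block has size am = 2 → block sizes [2]

Assembling the blocks gives a Jordan form
J =
  [4, 0, 0, 0]
  [0, 4, 0, 0]
  [0, 0, 5, 1]
  [0, 0, 0, 5]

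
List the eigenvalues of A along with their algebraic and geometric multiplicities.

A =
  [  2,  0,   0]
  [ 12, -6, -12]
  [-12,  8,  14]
λ = 2: alg = 2, geom = 2; λ = 6: alg = 1, geom = 1

Step 1 — factor the characteristic polynomial to read off the algebraic multiplicities:
  χ_A(x) = (x - 6)*(x - 2)^2

Step 2 — compute geometric multiplicities via the rank-nullity identity g(λ) = n − rank(A − λI):
  rank(A − (2)·I) = 1, so dim ker(A − (2)·I) = n − 1 = 2
  rank(A − (6)·I) = 2, so dim ker(A − (6)·I) = n − 2 = 1

Summary:
  λ = 2: algebraic multiplicity = 2, geometric multiplicity = 2
  λ = 6: algebraic multiplicity = 1, geometric multiplicity = 1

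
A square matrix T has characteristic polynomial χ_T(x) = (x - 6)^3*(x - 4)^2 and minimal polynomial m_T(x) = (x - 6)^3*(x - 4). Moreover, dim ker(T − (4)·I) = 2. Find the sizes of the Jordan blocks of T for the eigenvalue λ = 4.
Block sizes for λ = 4: [1, 1]

Step 1 — from the characteristic polynomial, algebraic multiplicity of λ = 4 is 2. From dim ker(T − (4)·I) = 2, there are exactly 2 Jordan blocks for λ = 4.
Step 2 — from the minimal polynomial, the factor (x − 4) tells us the largest block for λ = 4 has size 1.
Step 3 — with total size 2, 2 blocks, and largest block 1, the block sizes (in nonincreasing order) are [1, 1].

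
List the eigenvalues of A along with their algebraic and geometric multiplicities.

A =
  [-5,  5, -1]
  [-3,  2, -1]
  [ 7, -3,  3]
λ = 0: alg = 3, geom = 1

Step 1 — factor the characteristic polynomial to read off the algebraic multiplicities:
  χ_A(x) = x^3

Step 2 — compute geometric multiplicities via the rank-nullity identity g(λ) = n − rank(A − λI):
  rank(A − (0)·I) = 2, so dim ker(A − (0)·I) = n − 2 = 1

Summary:
  λ = 0: algebraic multiplicity = 3, geometric multiplicity = 1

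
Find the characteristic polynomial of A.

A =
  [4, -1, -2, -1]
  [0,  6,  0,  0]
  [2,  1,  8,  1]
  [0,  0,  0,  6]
x^4 - 24*x^3 + 216*x^2 - 864*x + 1296

Expanding det(x·I − A) (e.g. by cofactor expansion or by noting that A is similar to its Jordan form J, which has the same characteristic polynomial as A) gives
  χ_A(x) = x^4 - 24*x^3 + 216*x^2 - 864*x + 1296
which factors as (x - 6)^4. The eigenvalues (with algebraic multiplicities) are λ = 6 with multiplicity 4.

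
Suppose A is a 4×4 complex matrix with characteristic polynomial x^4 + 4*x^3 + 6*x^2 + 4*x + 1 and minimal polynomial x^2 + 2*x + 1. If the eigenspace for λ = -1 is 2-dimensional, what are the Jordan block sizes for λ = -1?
Block sizes for λ = -1: [2, 2]

Step 1 — from the characteristic polynomial, algebraic multiplicity of λ = -1 is 4. From dim ker(A − (-1)·I) = 2, there are exactly 2 Jordan blocks for λ = -1.
Step 2 — from the minimal polynomial, the factor (x + 1)^2 tells us the largest block for λ = -1 has size 2.
Step 3 — with total size 4, 2 blocks, and largest block 2, the block sizes (in nonincreasing order) are [2, 2].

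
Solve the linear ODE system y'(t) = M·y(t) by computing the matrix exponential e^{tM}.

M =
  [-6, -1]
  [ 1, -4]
e^{tM} =
  [-t*exp(-5*t) + exp(-5*t), -t*exp(-5*t)]
  [t*exp(-5*t), t*exp(-5*t) + exp(-5*t)]

Strategy: write M = P · J · P⁻¹ where J is a Jordan canonical form, so e^{tM} = P · e^{tJ} · P⁻¹, and e^{tJ} can be computed block-by-block.

M has Jordan form
J =
  [-5,  1]
  [ 0, -5]
(up to reordering of blocks).

Per-block formulas:
  For a 2×2 Jordan block J_2(-5): exp(t · J_2(-5)) = e^(-5t)·(I + t·N), where N is the 2×2 nilpotent shift.

After assembling e^{tJ} and conjugating by P, we get:

e^{tM} =
  [-t*exp(-5*t) + exp(-5*t), -t*exp(-5*t)]
  [t*exp(-5*t), t*exp(-5*t) + exp(-5*t)]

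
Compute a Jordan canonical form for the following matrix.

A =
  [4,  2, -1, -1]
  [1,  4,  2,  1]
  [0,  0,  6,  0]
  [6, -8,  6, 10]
J_3(6) ⊕ J_1(6)

The characteristic polynomial is
  det(x·I − A) = x^4 - 24*x^3 + 216*x^2 - 864*x + 1296 = (x - 6)^4

Eigenvalues and multiplicities (the geometric multiplicity of λ is n − rank(A − λI), which equals the number of Jordan blocks for λ):
  λ = 6: algebraic multiplicity = 4, geometric multiplicity = 2

Determining the block sizes for each eigenvalue:
  λ = 6: with am = 4 and gm = 2, the partition is not yet determined (e.g. several partitions of 4 into 2 parts exist). Let N = A − (6)·I. Computing rank(N^1) = 2, rank(N^2) = 1, rank(N^3) = 0; the number of blocks of size ≥ j is rank(N^{j−1}) − rank(N^j), giving [2, 1, 1]. So we have 1 block(s) of size 3, 1 block(s) of size 1 → block sizes [3, 1]

Assembling the blocks gives a Jordan form
J =
  [6, 1, 0, 0]
  [0, 6, 1, 0]
  [0, 0, 6, 0]
  [0, 0, 0, 6]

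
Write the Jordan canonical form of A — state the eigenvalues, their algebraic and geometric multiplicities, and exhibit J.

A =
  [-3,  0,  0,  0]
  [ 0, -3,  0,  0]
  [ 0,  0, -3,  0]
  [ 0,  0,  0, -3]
J_1(-3) ⊕ J_1(-3) ⊕ J_1(-3) ⊕ J_1(-3)

The characteristic polynomial is
  det(x·I − A) = x^4 + 12*x^3 + 54*x^2 + 108*x + 81 = (x + 3)^4

Eigenvalues and multiplicities (the geometric multiplicity of λ is n − rank(A − λI), which equals the number of Jordan blocks for λ):
  λ = -3: algebraic multiplicity = 4, geometric multiplicity = 4

Determining the block sizes for each eigenvalue:
  λ = -3: gm = am = 4, so every block has size 1 → block sizes [1, 1, 1, 1]

Assembling the blocks gives a Jordan form
J =
  [-3,  0,  0,  0]
  [ 0, -3,  0,  0]
  [ 0,  0, -3,  0]
  [ 0,  0,  0, -3]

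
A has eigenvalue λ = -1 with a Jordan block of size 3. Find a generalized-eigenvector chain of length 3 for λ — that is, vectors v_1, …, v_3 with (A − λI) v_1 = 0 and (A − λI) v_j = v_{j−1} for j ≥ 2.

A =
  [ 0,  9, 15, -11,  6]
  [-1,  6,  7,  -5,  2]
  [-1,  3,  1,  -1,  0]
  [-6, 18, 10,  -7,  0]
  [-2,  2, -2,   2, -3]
A Jordan chain for λ = -1 of length 3:
v_1 = (-7, -3, 0, -2, 2)ᵀ
v_2 = (11, 5, 1, 6, -2)ᵀ
v_3 = (2, 1, 0, 0, 0)ᵀ

Let N = A − (-1)·I. We want v_3 with N^3 v_3 = 0 but N^2 v_3 ≠ 0; then v_{j-1} := N · v_j for j = 3, …, 2.

Pick v_3 = (2, 1, 0, 0, 0)ᵀ.
Then v_2 = N · v_3 = (11, 5, 1, 6, -2)ᵀ.
Then v_1 = N · v_2 = (-7, -3, 0, -2, 2)ᵀ.

Sanity check: (A − (-1)·I) v_1 = (0, 0, 0, 0, 0)ᵀ = 0. ✓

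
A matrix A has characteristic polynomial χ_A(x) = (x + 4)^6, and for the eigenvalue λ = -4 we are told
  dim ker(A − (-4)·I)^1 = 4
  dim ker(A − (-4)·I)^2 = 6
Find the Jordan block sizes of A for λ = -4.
Block sizes for λ = -4: [2, 2, 1, 1]

From the dimensions of kernels of powers, the number of Jordan blocks of size at least j is d_j − d_{j−1} where d_j = dim ker(N^j) (with d_0 = 0). Computing the differences gives [4, 2].
The number of blocks of size exactly k is (#blocks of size ≥ k) − (#blocks of size ≥ k + 1), so the partition is: 2 block(s) of size 1, 2 block(s) of size 2.
In nonincreasing order the block sizes are [2, 2, 1, 1].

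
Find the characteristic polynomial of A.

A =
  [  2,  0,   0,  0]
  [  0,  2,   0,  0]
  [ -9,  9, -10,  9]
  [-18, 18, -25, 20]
x^4 - 14*x^3 + 69*x^2 - 140*x + 100

Expanding det(x·I − A) (e.g. by cofactor expansion or by noting that A is similar to its Jordan form J, which has the same characteristic polynomial as A) gives
  χ_A(x) = x^4 - 14*x^3 + 69*x^2 - 140*x + 100
which factors as (x - 5)^2*(x - 2)^2. The eigenvalues (with algebraic multiplicities) are λ = 2 with multiplicity 2, λ = 5 with multiplicity 2.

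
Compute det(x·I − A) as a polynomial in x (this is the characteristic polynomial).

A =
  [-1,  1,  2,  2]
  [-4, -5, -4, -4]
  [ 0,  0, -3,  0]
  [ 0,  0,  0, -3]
x^4 + 12*x^3 + 54*x^2 + 108*x + 81

Expanding det(x·I − A) (e.g. by cofactor expansion or by noting that A is similar to its Jordan form J, which has the same characteristic polynomial as A) gives
  χ_A(x) = x^4 + 12*x^3 + 54*x^2 + 108*x + 81
which factors as (x + 3)^4. The eigenvalues (with algebraic multiplicities) are λ = -3 with multiplicity 4.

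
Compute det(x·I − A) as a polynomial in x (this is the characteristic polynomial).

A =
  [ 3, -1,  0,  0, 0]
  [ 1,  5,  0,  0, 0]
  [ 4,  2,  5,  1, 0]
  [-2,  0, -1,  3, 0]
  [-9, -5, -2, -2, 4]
x^5 - 20*x^4 + 160*x^3 - 640*x^2 + 1280*x - 1024

Expanding det(x·I − A) (e.g. by cofactor expansion or by noting that A is similar to its Jordan form J, which has the same characteristic polynomial as A) gives
  χ_A(x) = x^5 - 20*x^4 + 160*x^3 - 640*x^2 + 1280*x - 1024
which factors as (x - 4)^5. The eigenvalues (with algebraic multiplicities) are λ = 4 with multiplicity 5.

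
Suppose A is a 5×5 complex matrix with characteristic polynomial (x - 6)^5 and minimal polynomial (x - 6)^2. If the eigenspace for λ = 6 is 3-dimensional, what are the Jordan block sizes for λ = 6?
Block sizes for λ = 6: [2, 2, 1]

Step 1 — from the characteristic polynomial, algebraic multiplicity of λ = 6 is 5. From dim ker(A − (6)·I) = 3, there are exactly 3 Jordan blocks for λ = 6.
Step 2 — from the minimal polynomial, the factor (x − 6)^2 tells us the largest block for λ = 6 has size 2.
Step 3 — with total size 5, 3 blocks, and largest block 2, the block sizes (in nonincreasing order) are [2, 2, 1].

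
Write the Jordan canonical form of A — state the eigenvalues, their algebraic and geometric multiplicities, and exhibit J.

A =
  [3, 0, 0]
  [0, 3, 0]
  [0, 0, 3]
J_1(3) ⊕ J_1(3) ⊕ J_1(3)

The characteristic polynomial is
  det(x·I − A) = x^3 - 9*x^2 + 27*x - 27 = (x - 3)^3

Eigenvalues and multiplicities (the geometric multiplicity of λ is n − rank(A − λI), which equals the number of Jordan blocks for λ):
  λ = 3: algebraic multiplicity = 3, geometric multiplicity = 3

Determining the block sizes for each eigenvalue:
  λ = 3: gm = am = 3, so every block has size 1 → block sizes [1, 1, 1]

Assembling the blocks gives a Jordan form
J =
  [3, 0, 0]
  [0, 3, 0]
  [0, 0, 3]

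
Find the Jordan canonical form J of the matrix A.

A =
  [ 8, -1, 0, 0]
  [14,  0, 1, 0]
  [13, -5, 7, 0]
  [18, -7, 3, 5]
J_3(5) ⊕ J_1(5)

The characteristic polynomial is
  det(x·I − A) = x^4 - 20*x^3 + 150*x^2 - 500*x + 625 = (x - 5)^4

Eigenvalues and multiplicities (the geometric multiplicity of λ is n − rank(A − λI), which equals the number of Jordan blocks for λ):
  λ = 5: algebraic multiplicity = 4, geometric multiplicity = 2

Determining the block sizes for each eigenvalue:
  λ = 5: with am = 4 and gm = 2, the partition is not yet determined (e.g. several partitions of 4 into 2 parts exist). Let N = A − (5)·I. Computing rank(N^1) = 2, rank(N^2) = 1, rank(N^3) = 0; the number of blocks of size ≥ j is rank(N^{j−1}) − rank(N^j), giving [2, 1, 1]. So we have 1 block(s) of size 3, 1 block(s) of size 1 → block sizes [3, 1]

Assembling the blocks gives a Jordan form
J =
  [5, 1, 0, 0]
  [0, 5, 1, 0]
  [0, 0, 5, 0]
  [0, 0, 0, 5]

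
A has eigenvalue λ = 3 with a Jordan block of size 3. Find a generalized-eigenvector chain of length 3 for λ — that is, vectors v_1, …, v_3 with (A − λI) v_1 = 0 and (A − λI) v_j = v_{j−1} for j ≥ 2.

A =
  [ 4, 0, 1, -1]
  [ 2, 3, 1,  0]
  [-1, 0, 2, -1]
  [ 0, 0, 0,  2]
A Jordan chain for λ = 3 of length 3:
v_1 = (0, 1, 0, 0)ᵀ
v_2 = (1, 2, -1, 0)ᵀ
v_3 = (1, 0, 0, 0)ᵀ

Let N = A − (3)·I. We want v_3 with N^3 v_3 = 0 but N^2 v_3 ≠ 0; then v_{j-1} := N · v_j for j = 3, …, 2.

Pick v_3 = (1, 0, 0, 0)ᵀ.
Then v_2 = N · v_3 = (1, 2, -1, 0)ᵀ.
Then v_1 = N · v_2 = (0, 1, 0, 0)ᵀ.

Sanity check: (A − (3)·I) v_1 = (0, 0, 0, 0)ᵀ = 0. ✓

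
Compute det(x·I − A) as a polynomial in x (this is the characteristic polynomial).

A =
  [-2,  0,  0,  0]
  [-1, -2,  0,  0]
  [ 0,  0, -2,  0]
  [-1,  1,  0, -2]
x^4 + 8*x^3 + 24*x^2 + 32*x + 16

Expanding det(x·I − A) (e.g. by cofactor expansion or by noting that A is similar to its Jordan form J, which has the same characteristic polynomial as A) gives
  χ_A(x) = x^4 + 8*x^3 + 24*x^2 + 32*x + 16
which factors as (x + 2)^4. The eigenvalues (with algebraic multiplicities) are λ = -2 with multiplicity 4.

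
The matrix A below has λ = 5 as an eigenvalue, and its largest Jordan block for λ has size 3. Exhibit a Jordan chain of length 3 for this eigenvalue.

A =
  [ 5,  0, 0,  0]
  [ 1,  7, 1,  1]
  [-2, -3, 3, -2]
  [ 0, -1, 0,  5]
A Jordan chain for λ = 5 of length 3:
v_1 = (0, 0, 1, -1)ᵀ
v_2 = (0, 1, -2, 0)ᵀ
v_3 = (1, 0, 0, 0)ᵀ

Let N = A − (5)·I. We want v_3 with N^3 v_3 = 0 but N^2 v_3 ≠ 0; then v_{j-1} := N · v_j for j = 3, …, 2.

Pick v_3 = (1, 0, 0, 0)ᵀ.
Then v_2 = N · v_3 = (0, 1, -2, 0)ᵀ.
Then v_1 = N · v_2 = (0, 0, 1, -1)ᵀ.

Sanity check: (A − (5)·I) v_1 = (0, 0, 0, 0)ᵀ = 0. ✓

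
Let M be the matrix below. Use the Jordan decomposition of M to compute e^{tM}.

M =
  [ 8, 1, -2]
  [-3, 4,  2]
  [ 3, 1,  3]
e^{tM} =
  [3*t*exp(5*t) + exp(5*t), t*exp(5*t), -2*t*exp(5*t)]
  [-3*t*exp(5*t), -t*exp(5*t) + exp(5*t), 2*t*exp(5*t)]
  [3*t*exp(5*t), t*exp(5*t), -2*t*exp(5*t) + exp(5*t)]

Strategy: write M = P · J · P⁻¹ where J is a Jordan canonical form, so e^{tM} = P · e^{tJ} · P⁻¹, and e^{tJ} can be computed block-by-block.

M has Jordan form
J =
  [5, 1, 0]
  [0, 5, 0]
  [0, 0, 5]
(up to reordering of blocks).

Per-block formulas:
  For a 2×2 Jordan block J_2(5): exp(t · J_2(5)) = e^(5t)·(I + t·N), where N is the 2×2 nilpotent shift.
  For a 1×1 block at λ = 5: exp(t · [5]) = [e^(5t)].

After assembling e^{tJ} and conjugating by P, we get:

e^{tM} =
  [3*t*exp(5*t) + exp(5*t), t*exp(5*t), -2*t*exp(5*t)]
  [-3*t*exp(5*t), -t*exp(5*t) + exp(5*t), 2*t*exp(5*t)]
  [3*t*exp(5*t), t*exp(5*t), -2*t*exp(5*t) + exp(5*t)]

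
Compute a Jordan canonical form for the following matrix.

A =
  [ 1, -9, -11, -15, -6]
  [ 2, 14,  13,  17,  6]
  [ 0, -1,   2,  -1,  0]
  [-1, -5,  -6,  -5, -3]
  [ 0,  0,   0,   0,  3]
J_3(3) ⊕ J_1(3) ⊕ J_1(3)

The characteristic polynomial is
  det(x·I − A) = x^5 - 15*x^4 + 90*x^3 - 270*x^2 + 405*x - 243 = (x - 3)^5

Eigenvalues and multiplicities (the geometric multiplicity of λ is n − rank(A − λI), which equals the number of Jordan blocks for λ):
  λ = 3: algebraic multiplicity = 5, geometric multiplicity = 3

Determining the block sizes for each eigenvalue:
  λ = 3: with am = 5 and gm = 3, the partition is not yet determined (e.g. several partitions of 5 into 3 parts exist). Let N = A − (3)·I. Computing rank(N^1) = 2, rank(N^2) = 1, rank(N^3) = 0; the number of blocks of size ≥ j is rank(N^{j−1}) − rank(N^j), giving [3, 1, 1]. So we have 1 block(s) of size 3, 2 block(s) of size 1 → block sizes [3, 1, 1]

Assembling the blocks gives a Jordan form
J =
  [3, 1, 0, 0, 0]
  [0, 3, 1, 0, 0]
  [0, 0, 3, 0, 0]
  [0, 0, 0, 3, 0]
  [0, 0, 0, 0, 3]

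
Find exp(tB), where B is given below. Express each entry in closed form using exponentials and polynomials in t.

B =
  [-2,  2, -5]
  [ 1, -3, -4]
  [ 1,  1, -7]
e^{tB} =
  [t^2*exp(-4*t)/2 + 2*t*exp(-4*t) + exp(-4*t), t^2*exp(-4*t)/2 + 2*t*exp(-4*t), -3*t^2*exp(-4*t)/2 - 5*t*exp(-4*t)]
  [-t^2*exp(-4*t)/2 + t*exp(-4*t), -t^2*exp(-4*t)/2 + t*exp(-4*t) + exp(-4*t), 3*t^2*exp(-4*t)/2 - 4*t*exp(-4*t)]
  [t*exp(-4*t), t*exp(-4*t), -3*t*exp(-4*t) + exp(-4*t)]

Strategy: write B = P · J · P⁻¹ where J is a Jordan canonical form, so e^{tB} = P · e^{tJ} · P⁻¹, and e^{tJ} can be computed block-by-block.

B has Jordan form
J =
  [-4,  1,  0]
  [ 0, -4,  1]
  [ 0,  0, -4]
(up to reordering of blocks).

Per-block formulas:
  For a 3×3 Jordan block J_3(-4): exp(t · J_3(-4)) = e^(-4t)·(I + t·N + (t^2/2)·N^2), where N is the 3×3 nilpotent shift.

After assembling e^{tJ} and conjugating by P, we get:

e^{tB} =
  [t^2*exp(-4*t)/2 + 2*t*exp(-4*t) + exp(-4*t), t^2*exp(-4*t)/2 + 2*t*exp(-4*t), -3*t^2*exp(-4*t)/2 - 5*t*exp(-4*t)]
  [-t^2*exp(-4*t)/2 + t*exp(-4*t), -t^2*exp(-4*t)/2 + t*exp(-4*t) + exp(-4*t), 3*t^2*exp(-4*t)/2 - 4*t*exp(-4*t)]
  [t*exp(-4*t), t*exp(-4*t), -3*t*exp(-4*t) + exp(-4*t)]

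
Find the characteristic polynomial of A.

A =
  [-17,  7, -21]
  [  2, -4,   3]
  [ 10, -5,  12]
x^3 + 9*x^2 + 27*x + 27

Expanding det(x·I − A) (e.g. by cofactor expansion or by noting that A is similar to its Jordan form J, which has the same characteristic polynomial as A) gives
  χ_A(x) = x^3 + 9*x^2 + 27*x + 27
which factors as (x + 3)^3. The eigenvalues (with algebraic multiplicities) are λ = -3 with multiplicity 3.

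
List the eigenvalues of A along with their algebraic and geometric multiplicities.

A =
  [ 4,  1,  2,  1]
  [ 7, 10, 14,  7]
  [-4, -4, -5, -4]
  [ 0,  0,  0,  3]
λ = 3: alg = 4, geom = 3

Step 1 — factor the characteristic polynomial to read off the algebraic multiplicities:
  χ_A(x) = (x - 3)^4

Step 2 — compute geometric multiplicities via the rank-nullity identity g(λ) = n − rank(A − λI):
  rank(A − (3)·I) = 1, so dim ker(A − (3)·I) = n − 1 = 3

Summary:
  λ = 3: algebraic multiplicity = 4, geometric multiplicity = 3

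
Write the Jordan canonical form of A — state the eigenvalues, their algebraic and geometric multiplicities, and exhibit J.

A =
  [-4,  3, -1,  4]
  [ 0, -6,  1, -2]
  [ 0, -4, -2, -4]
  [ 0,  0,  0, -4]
J_3(-4) ⊕ J_1(-4)

The characteristic polynomial is
  det(x·I − A) = x^4 + 16*x^3 + 96*x^2 + 256*x + 256 = (x + 4)^4

Eigenvalues and multiplicities (the geometric multiplicity of λ is n − rank(A − λI), which equals the number of Jordan blocks for λ):
  λ = -4: algebraic multiplicity = 4, geometric multiplicity = 2

Determining the block sizes for each eigenvalue:
  λ = -4: with am = 4 and gm = 2, the partition is not yet determined (e.g. several partitions of 4 into 2 parts exist). Let N = A − (-4)·I. Computing rank(N^1) = 2, rank(N^2) = 1, rank(N^3) = 0; the number of blocks of size ≥ j is rank(N^{j−1}) − rank(N^j), giving [2, 1, 1]. So we have 1 block(s) of size 3, 1 block(s) of size 1 → block sizes [3, 1]

Assembling the blocks gives a Jordan form
J =
  [-4,  1,  0,  0]
  [ 0, -4,  1,  0]
  [ 0,  0, -4,  0]
  [ 0,  0,  0, -4]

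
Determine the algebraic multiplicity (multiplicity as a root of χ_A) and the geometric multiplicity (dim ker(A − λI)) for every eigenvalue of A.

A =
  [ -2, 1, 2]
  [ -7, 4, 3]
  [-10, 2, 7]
λ = 3: alg = 3, geom = 1

Step 1 — factor the characteristic polynomial to read off the algebraic multiplicities:
  χ_A(x) = (x - 3)^3

Step 2 — compute geometric multiplicities via the rank-nullity identity g(λ) = n − rank(A − λI):
  rank(A − (3)·I) = 2, so dim ker(A − (3)·I) = n − 2 = 1

Summary:
  λ = 3: algebraic multiplicity = 3, geometric multiplicity = 1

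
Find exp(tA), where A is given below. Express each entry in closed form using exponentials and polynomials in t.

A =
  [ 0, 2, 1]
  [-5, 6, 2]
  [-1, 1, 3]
e^{tA} =
  [-t^2*exp(3*t) - 3*t*exp(3*t) + exp(3*t), t^2*exp(3*t)/2 + 2*t*exp(3*t), t^2*exp(3*t)/2 + t*exp(3*t)]
  [-t^2*exp(3*t) - 5*t*exp(3*t), t^2*exp(3*t)/2 + 3*t*exp(3*t) + exp(3*t), t^2*exp(3*t)/2 + 2*t*exp(3*t)]
  [-t^2*exp(3*t) - t*exp(3*t), t^2*exp(3*t)/2 + t*exp(3*t), t^2*exp(3*t)/2 + exp(3*t)]

Strategy: write A = P · J · P⁻¹ where J is a Jordan canonical form, so e^{tA} = P · e^{tJ} · P⁻¹, and e^{tJ} can be computed block-by-block.

A has Jordan form
J =
  [3, 1, 0]
  [0, 3, 1]
  [0, 0, 3]
(up to reordering of blocks).

Per-block formulas:
  For a 3×3 Jordan block J_3(3): exp(t · J_3(3)) = e^(3t)·(I + t·N + (t^2/2)·N^2), where N is the 3×3 nilpotent shift.

After assembling e^{tJ} and conjugating by P, we get:

e^{tA} =
  [-t^2*exp(3*t) - 3*t*exp(3*t) + exp(3*t), t^2*exp(3*t)/2 + 2*t*exp(3*t), t^2*exp(3*t)/2 + t*exp(3*t)]
  [-t^2*exp(3*t) - 5*t*exp(3*t), t^2*exp(3*t)/2 + 3*t*exp(3*t) + exp(3*t), t^2*exp(3*t)/2 + 2*t*exp(3*t)]
  [-t^2*exp(3*t) - t*exp(3*t), t^2*exp(3*t)/2 + t*exp(3*t), t^2*exp(3*t)/2 + exp(3*t)]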